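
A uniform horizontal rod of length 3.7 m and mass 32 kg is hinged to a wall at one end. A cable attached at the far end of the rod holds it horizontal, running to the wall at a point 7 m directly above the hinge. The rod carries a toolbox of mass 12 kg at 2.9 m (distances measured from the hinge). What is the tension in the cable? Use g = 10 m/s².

Choose the hinge as the axis so the unknown hinge reaction has zero arm there.
Beam weight: 32 × 10 = 320 N down at 1.85 m → arm 1.85 m, τ = 320 × 1.85 = 592 N·m clockwise.
Toolbox: 12 × 10 = 120 N down at 2.9 m → arm 2.9 m, τ = 120 × 2.9 = 348 N·m clockwise.
Total clockwise load moment = 940 N·m.
The cable tension T acts at 3.7 m; only its component perpendicular to the rod, T sinθ, produces torque. sinθ = h/√(h²+d²) = 7/√(7²+3.7²) = 0.8841.
Setting net torque to zero: T × 3.7 × 0.8841 = 940 → T = 940 / 3.271 = 287 N.

T ≈ 287 N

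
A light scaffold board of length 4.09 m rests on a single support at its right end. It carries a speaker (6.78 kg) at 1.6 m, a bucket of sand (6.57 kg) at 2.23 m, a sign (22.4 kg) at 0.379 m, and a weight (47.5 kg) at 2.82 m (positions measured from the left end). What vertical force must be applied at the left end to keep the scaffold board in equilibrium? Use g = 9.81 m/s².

Taking torques about the right end:
Speaker: 6.78 × 9.81 = 66.51 N down at 1.6 m → arm 2.49 m, τ = 66.51 × 2.49 = 165.6 N·m counterclockwise.
Bucket of sand: 6.57 × 9.81 = 64.45 N down at 2.23 m → arm 1.86 m, τ = 64.45 × 1.86 = 119.9 N·m counterclockwise.
Sign: 22.4 × 9.81 = 219.7 N down at 0.379 m → arm 3.711 m, τ = 219.7 × 3.711 = 815.3 N·m counterclockwise.
Weight: 47.5 × 9.81 = 466 N down at 2.82 m → arm 1.27 m, τ = 466 × 1.27 = 591.8 N·m counterclockwise.
Net moment of the loads = 1693 N·m counterclockwise.
The upward force F acts at the left end, arm 4.09 m, giving F × 4.09 clockwise.
Setting net torque to zero: F × 4.09 = 1693 → F = 1693 / 4.09 = 414 N.

F ≈ 414 N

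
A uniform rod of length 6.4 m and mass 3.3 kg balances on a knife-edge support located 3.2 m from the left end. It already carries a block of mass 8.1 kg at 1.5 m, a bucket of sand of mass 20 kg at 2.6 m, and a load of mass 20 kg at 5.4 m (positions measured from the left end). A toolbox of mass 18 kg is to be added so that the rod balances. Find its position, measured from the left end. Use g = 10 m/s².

Taking torques about the knife-edge support (at 3.2 m from the left end):
Beam weight: acts at the knife-edge support, moment arm 0 → no torque.
Block: 8.1 × 10 = 81 N down at 1.5 m → arm 1.7 m, τ = 81 × 1.7 = 137.7 N·m counterclockwise.
Bucket of sand: 20 × 10 = 200 N down at 2.6 m → arm 0.6 m, τ = 200 × 0.6 = 120 N·m counterclockwise.
Load: 20 × 10 = 200 N down at 5.4 m → arm 2.2 m, τ = 200 × 2.2 = 440 N·m clockwise.
Net moment of existing loads = 182.3 N·m clockwise.
The toolbox weighs 18 × 10 = 180 N and must supply an equal counterclockwise moment, so its lever arm about the knife-edge support is 182.3 / 180 = 1.01 m.
That puts it at 3.2 − 1.01 = 2.19 m from the left end.

x ≈ 2.19 m from the left end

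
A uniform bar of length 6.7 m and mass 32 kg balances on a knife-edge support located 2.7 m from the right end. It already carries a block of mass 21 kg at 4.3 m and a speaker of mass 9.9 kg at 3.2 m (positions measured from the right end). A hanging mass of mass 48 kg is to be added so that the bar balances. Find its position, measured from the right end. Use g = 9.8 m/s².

Take moments about the knife-edge support (at 2.7 m from the right end).
Beam weight: 32 × 9.8 = 313.6 N down at 3.35 m → arm 0.65 m, τ = 313.6 × 0.65 = 203.8 N·m counterclockwise.
Block: 21 × 9.8 = 205.8 N down at 4.3 m → arm 1.6 m, τ = 205.8 × 1.6 = 329.3 N·m counterclockwise.
Speaker: 9.9 × 9.8 = 97.02 N down at 3.2 m → arm 0.5 m, τ = 97.02 × 0.5 = 48.51 N·m counterclockwise.
Net moment of existing loads = 581.6 N·m counterclockwise.
The hanging mass weighs 48 × 9.8 = 470.4 N and must supply an equal clockwise moment, so its lever arm about the knife-edge support is 581.6 / 470.4 = 1.24 m.
That puts it at 2.7 − 1.24 = 1.46 m from the right end.

x ≈ 1.46 m from the right end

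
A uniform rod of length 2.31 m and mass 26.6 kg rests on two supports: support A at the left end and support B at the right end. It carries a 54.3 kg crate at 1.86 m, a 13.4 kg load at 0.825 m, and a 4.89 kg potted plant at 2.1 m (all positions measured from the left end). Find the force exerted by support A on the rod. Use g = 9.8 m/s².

R_A ≈ 323 N

Choose support B as the axis so its reaction then has zero moment arm.
Beam weight: 26.6 × 9.8 = 260.7 N down at 1.155 m → arm 1.155 m, τ = 260.7 × 1.155 = 301.1 N·m counterclockwise.
Crate: 54.3 × 9.8 = 532.1 N down at 1.86 m → arm 0.45 m, τ = 532.1 × 0.45 = 239.4 N·m counterclockwise.
Load: 13.4 × 9.8 = 131.3 N down at 0.825 m → arm 1.485 m, τ = 131.3 × 1.485 = 195 N·m counterclockwise.
Potted plant: 4.89 × 9.8 = 47.92 N down at 2.1 m → arm 0.21 m, τ = 47.92 × 0.21 = 10.06 N·m counterclockwise.
Net load moment about support B = 745.6 N·m counterclockwise.
Reaction R at support A is upward at 0 m, arm 2.31 m → moment R × 2.31 clockwise.
Στ = 0 ⇒ R × 2.31 = 745.6 ⇒ R = 323 N.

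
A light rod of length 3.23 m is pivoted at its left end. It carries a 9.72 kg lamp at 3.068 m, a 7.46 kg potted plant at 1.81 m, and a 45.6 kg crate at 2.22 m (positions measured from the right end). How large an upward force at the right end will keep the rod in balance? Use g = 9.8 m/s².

Take moments about the left end.
Lamp: 9.72 × 9.8 = 95.26 N down at 3.068 m → arm 0.162 m, τ = 95.26 × 0.162 = 15.43 N·m clockwise.
Potted plant: 7.46 × 9.8 = 73.11 N down at 1.81 m → arm 1.42 m, τ = 73.11 × 1.42 = 103.8 N·m clockwise.
Crate: 45.6 × 9.8 = 446.9 N down at 2.22 m → arm 1.01 m, τ = 446.9 × 1.01 = 451.4 N·m clockwise.
Net moment of the loads = 570.6 N·m clockwise.
The upward force F acts at the right end, arm 3.23 m, giving F × 3.23 counterclockwise.
Setting net torque to zero: F × 3.23 = 570.6 → F = 570.6 / 3.23 = 177 N.

F ≈ 177 N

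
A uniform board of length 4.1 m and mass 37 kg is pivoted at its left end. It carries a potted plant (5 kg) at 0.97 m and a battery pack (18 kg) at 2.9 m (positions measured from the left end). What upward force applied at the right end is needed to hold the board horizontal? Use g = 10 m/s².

Sum moments about the left end (the unknown pivot reaction has zero arm there).
Beam weight: 37 × 10 = 370 N down at 2.05 m → arm 2.05 m, τ = 370 × 2.05 = 758.5 N·m clockwise.
Potted plant: 5 × 10 = 50 N down at 0.97 m → arm 0.97 m, τ = 50 × 0.97 = 48.5 N·m clockwise.
Battery pack: 18 × 10 = 180 N down at 2.9 m → arm 2.9 m, τ = 180 × 2.9 = 522 N·m clockwise.
Net moment of the loads = 1329 N·m clockwise.
The upward force F acts at the right end, arm 4.1 m, giving F × 4.1 counterclockwise.
Balancing moments: F × 4.1 = 1329, giving F = 1329 / 4.1 = 324 N.

F ≈ 324 N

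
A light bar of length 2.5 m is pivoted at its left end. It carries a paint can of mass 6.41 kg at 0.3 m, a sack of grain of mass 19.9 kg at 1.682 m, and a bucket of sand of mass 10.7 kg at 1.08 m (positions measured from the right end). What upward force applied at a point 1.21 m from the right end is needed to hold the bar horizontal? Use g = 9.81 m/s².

F ≈ 347 N

Take moments about the left end.
Paint can: 6.41 × 9.81 = 62.88 N down at 0.3 m → arm 2.2 m, τ = 62.88 × 2.2 = 138.3 N·m clockwise.
Sack of grain: 19.9 × 9.81 = 195.2 N down at 1.682 m → arm 0.818 m, τ = 195.2 × 0.818 = 159.7 N·m clockwise.
Bucket of sand: 10.7 × 9.81 = 105 N down at 1.08 m → arm 1.42 m, τ = 105 × 1.42 = 149.1 N·m clockwise.
Net moment of the loads = 447.1 N·m clockwise.
The upward force F acts at a point 1.21 m from the right end, arm 1.29 m, giving F × 1.29 counterclockwise.
Setting net torque to zero: F × 1.29 = 447.1 → F = 447.1 / 1.29 = 347 N.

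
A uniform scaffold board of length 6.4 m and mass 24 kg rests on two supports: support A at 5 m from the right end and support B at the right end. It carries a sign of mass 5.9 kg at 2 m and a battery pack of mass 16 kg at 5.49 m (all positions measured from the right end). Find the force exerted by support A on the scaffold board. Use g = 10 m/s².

R_A ≈ 353 N

Choose support B as the axis so its reaction then has zero moment arm.
Beam weight: 24 × 10 = 240 N down at 3.2 m → arm 3.2 m, τ = 240 × 3.2 = 768 N·m counterclockwise.
Sign: 5.9 × 10 = 59 N down at 2 m → arm 2 m, τ = 59 × 2 = 118 N·m counterclockwise.
Battery pack: 16 × 10 = 160 N down at 5.49 m → arm 5.49 m, τ = 160 × 5.49 = 878.4 N·m counterclockwise.
Net load moment about support B = 1764 N·m counterclockwise.
Reaction R at support A is upward at 5 m, arm 5 m → moment R × 5 clockwise.
Setting net torque to zero: R × 5 = 1764 → R = 353 N.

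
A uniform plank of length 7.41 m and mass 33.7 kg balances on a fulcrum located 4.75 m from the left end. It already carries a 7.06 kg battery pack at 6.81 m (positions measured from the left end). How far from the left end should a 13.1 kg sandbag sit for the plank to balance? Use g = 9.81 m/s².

x ≈ 6.33 m from the left end

Choose the fulcrum (at 4.75 m from the left end) as the axis so the support reaction has zero arm there.
Beam weight: 33.7 × 9.81 = 330.6 N down at 3.705 m → arm 1.045 m, τ = 330.6 × 1.045 = 345.5 N·m counterclockwise.
Battery pack: 7.06 × 9.81 = 69.26 N down at 6.81 m → arm 2.06 m, τ = 69.26 × 2.06 = 142.7 N·m clockwise.
Net moment of existing loads = 202.8 N·m counterclockwise.
The sandbag weighs 13.1 × 9.81 = 128.5 N and must supply an equal clockwise moment, so its lever arm about the fulcrum is 202.8 / 128.5 = 1.58 m.
That puts it at 4.75 + 1.58 = 6.33 m from the left end.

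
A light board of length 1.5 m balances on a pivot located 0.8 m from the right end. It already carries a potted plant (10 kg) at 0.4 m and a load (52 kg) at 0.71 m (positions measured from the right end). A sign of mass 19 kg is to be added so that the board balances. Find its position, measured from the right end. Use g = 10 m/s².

Taking torques about the pivot (at 0.8 m from the right end):
Potted plant: 10 × 10 = 100 N down at 0.4 m → arm 0.4 m, τ = 100 × 0.4 = 40 N·m clockwise.
Load: 52 × 10 = 520 N down at 0.71 m → arm 0.09 m, τ = 520 × 0.09 = 46.8 N·m clockwise.
Net moment of existing loads = 86.8 N·m clockwise.
The sign weighs 19 × 10 = 190 N and must supply an equal counterclockwise moment, so its lever arm about the pivot is 86.8 / 190 = 0.457 m.
That puts it at 0.8 + 0.457 = 1.26 m from the right end.

x ≈ 1.26 m from the right end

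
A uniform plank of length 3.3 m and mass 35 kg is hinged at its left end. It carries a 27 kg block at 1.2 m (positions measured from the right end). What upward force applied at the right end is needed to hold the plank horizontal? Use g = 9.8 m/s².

F ≈ 340 N

Taking torques about the left end:
Beam weight: 35 × 9.8 = 343 N down at 1.65 m → arm 1.65 m, τ = 343 × 1.65 = 565.9 N·m clockwise.
Block: 27 × 9.8 = 264.6 N down at 1.2 m → arm 2.1 m, τ = 264.6 × 2.1 = 555.7 N·m clockwise.
Net moment of the loads = 1122 N·m clockwise.
The upward force F acts at the right end, arm 3.3 m, giving F × 3.3 counterclockwise.
Balancing moments: F × 3.3 = 1122, giving F = 1122 / 3.3 = 340 N.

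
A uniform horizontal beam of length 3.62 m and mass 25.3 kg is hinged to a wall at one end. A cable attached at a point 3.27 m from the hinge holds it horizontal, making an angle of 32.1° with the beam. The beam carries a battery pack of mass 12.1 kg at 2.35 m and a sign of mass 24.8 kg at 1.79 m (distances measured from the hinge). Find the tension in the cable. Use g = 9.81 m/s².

T ≈ 670 N

About the hinge:
Beam weight: 25.3 × 9.81 = 248.2 N down at 1.81 m → arm 1.81 m, τ = 248.2 × 1.81 = 449.2 N·m clockwise.
Battery pack: 12.1 × 9.81 = 118.7 N down at 2.35 m → arm 2.35 m, τ = 118.7 × 2.35 = 278.9 N·m clockwise.
Sign: 24.8 × 9.81 = 243.3 N down at 1.79 m → arm 1.79 m, τ = 243.3 × 1.79 = 435.5 N·m clockwise.
Total clockwise load moment = 1164 N·m.
The cable tension T acts at 3.27 m; only its component perpendicular to the beam, T sinθ, produces torque. sin 32.1° = 0.5314.
Balancing moments: T × 3.27 × 0.5314 = 1164, giving T = 1164 / 1.738 = 670 N.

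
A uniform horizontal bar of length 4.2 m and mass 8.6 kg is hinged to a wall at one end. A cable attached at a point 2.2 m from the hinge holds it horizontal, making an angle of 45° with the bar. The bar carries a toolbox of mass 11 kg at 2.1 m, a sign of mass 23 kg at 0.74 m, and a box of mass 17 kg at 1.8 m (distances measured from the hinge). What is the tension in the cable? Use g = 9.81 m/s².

T ≈ 560 N

Choose the hinge as the axis so the unknown hinge reaction has zero arm there.
Beam weight: 8.6 × 9.81 = 84.37 N down at 2.1 m → arm 2.1 m, τ = 84.37 × 2.1 = 177.2 N·m clockwise.
Toolbox: 11 × 9.81 = 107.9 N down at 2.1 m → arm 2.1 m, τ = 107.9 × 2.1 = 226.6 N·m clockwise.
Sign: 23 × 9.81 = 225.6 N down at 0.74 m → arm 0.74 m, τ = 225.6 × 0.74 = 166.9 N·m clockwise.
Box: 17 × 9.81 = 166.8 N down at 1.8 m → arm 1.8 m, τ = 166.8 × 1.8 = 300.2 N·m clockwise.
Total clockwise load moment = 870.9 N·m.
The cable tension T acts at 2.2 m; only its component perpendicular to the bar, T sinθ, produces torque. sin 45° = 0.7071.
Setting net torque to zero: T × 2.2 × 0.7071 = 870.9 → T = 870.9 / 1.556 = 560 N.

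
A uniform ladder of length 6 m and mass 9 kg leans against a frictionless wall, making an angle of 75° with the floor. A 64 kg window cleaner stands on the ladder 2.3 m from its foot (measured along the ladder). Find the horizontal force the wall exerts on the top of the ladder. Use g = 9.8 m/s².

N_wall ≈ 76.2 N

Choose the foot of the ladder as the axis so the floor normal and friction both act there and drop out.
Ladder weight 9×9.8 = 88.2 N acts at 3 m along the ladder; its horizontal arm is 3·cos75° = 0.7765 m → τ = 68.49 N·m clockwise.
Window cleaner: 64×9.8 = 627.2 N at 2.3 m → arm 0.5953 m → τ = 373.4 N·m clockwise.
Wall normal N acts horizontally at the top; its moment arm is the height L sinθ = 6·sin75° = 5.796 m, counterclockwise.
For rotational equilibrium, N × 5.796 = 441.9, so N = 76.2 N.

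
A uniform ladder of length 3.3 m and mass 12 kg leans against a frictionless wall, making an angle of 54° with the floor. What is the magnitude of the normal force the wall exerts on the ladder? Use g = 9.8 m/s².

N_wall ≈ 42.7 N

Sum moments about the foot of the ladder (the floor normal and friction both act there and drop out).
Ladder weight 12×9.8 = 117.6 N acts at 1.65 m along the ladder; its horizontal arm is 1.65·cos54° = 0.9698 m → τ = 114 N·m clockwise.
Wall normal N acts horizontally at the top; its moment arm is the height L sinθ = 3.3·sin54° = 2.67 m, counterclockwise.
Setting net torque to zero: N × 2.67 = 114 → N = 42.7 N.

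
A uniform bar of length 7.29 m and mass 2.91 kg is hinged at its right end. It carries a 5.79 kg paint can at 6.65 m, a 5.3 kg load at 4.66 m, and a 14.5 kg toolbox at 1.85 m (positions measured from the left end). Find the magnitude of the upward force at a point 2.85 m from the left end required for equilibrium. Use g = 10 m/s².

About the right end:
Beam weight: 2.91 × 10 = 29.1 N down at 3.645 m → arm 3.645 m, τ = 29.1 × 3.645 = 106.1 N·m counterclockwise.
Paint can: 5.79 × 10 = 57.9 N down at 6.65 m → arm 0.64 m, τ = 57.9 × 0.64 = 37.06 N·m counterclockwise.
Load: 5.3 × 10 = 53 N down at 4.66 m → arm 2.63 m, τ = 53 × 2.63 = 139.4 N·m counterclockwise.
Toolbox: 14.5 × 10 = 145 N down at 1.85 m → arm 5.44 m, τ = 145 × 5.44 = 788.8 N·m counterclockwise.
Net moment of the loads = 1071 N·m counterclockwise.
The upward force F acts at a point 2.85 m from the left end, arm 4.44 m, giving F × 4.44 clockwise.
Στ = 0 ⇒ F × 4.44 = 1071 ⇒ F = 1071 / 4.44 = 241 N.

F ≈ 241 N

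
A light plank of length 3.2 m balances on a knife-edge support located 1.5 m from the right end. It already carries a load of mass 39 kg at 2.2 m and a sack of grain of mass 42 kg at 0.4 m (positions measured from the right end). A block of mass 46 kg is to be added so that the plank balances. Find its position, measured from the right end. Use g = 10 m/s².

x ≈ 1.91 m from the right end

Take moments about the knife-edge support (at 1.5 m from the right end).
Load: 39 × 10 = 390 N down at 2.2 m → arm 0.7 m, τ = 390 × 0.7 = 273 N·m counterclockwise.
Sack of grain: 42 × 10 = 420 N down at 0.4 m → arm 1.1 m, τ = 420 × 1.1 = 462 N·m clockwise.
Net moment of existing loads = 189 N·m clockwise.
The block weighs 46 × 10 = 460 N and must supply an equal counterclockwise moment, so its lever arm about the knife-edge support is 189 / 460 = 0.411 m.
That puts it at 1.5 + 0.411 = 1.91 m from the right end.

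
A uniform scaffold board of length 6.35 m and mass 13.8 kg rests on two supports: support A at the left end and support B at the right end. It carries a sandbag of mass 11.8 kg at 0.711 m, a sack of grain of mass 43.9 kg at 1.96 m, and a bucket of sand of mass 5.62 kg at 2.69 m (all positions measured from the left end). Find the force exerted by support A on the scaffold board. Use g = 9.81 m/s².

R_A ≈ 500 N

Sum moments about support B (its reaction then has zero moment arm).
Beam weight: 13.8 × 9.81 = 135.4 N down at 3.175 m → arm 3.175 m, τ = 135.4 × 3.175 = 429.9 N·m counterclockwise.
Sandbag: 11.8 × 9.81 = 115.8 N down at 0.711 m → arm 5.639 m, τ = 115.8 × 5.639 = 653 N·m counterclockwise.
Sack of grain: 43.9 × 9.81 = 430.7 N down at 1.96 m → arm 4.39 m, τ = 430.7 × 4.39 = 1891 N·m counterclockwise.
Bucket of sand: 5.62 × 9.81 = 55.13 N down at 2.69 m → arm 3.66 m, τ = 55.13 × 3.66 = 201.8 N·m counterclockwise.
Net load moment about support B = 3176 N·m counterclockwise.
Reaction R at support A is upward at 0 m, arm 6.35 m → moment R × 6.35 clockwise.
Setting net torque to zero: R × 6.35 = 3176 → R = 500 N.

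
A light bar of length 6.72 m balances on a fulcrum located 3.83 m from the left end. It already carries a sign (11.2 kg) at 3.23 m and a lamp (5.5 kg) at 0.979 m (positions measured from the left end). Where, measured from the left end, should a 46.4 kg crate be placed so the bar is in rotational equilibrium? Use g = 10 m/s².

Take moments about the fulcrum (at 3.83 m from the left end).
Sign: 11.2 × 10 = 112 N down at 3.23 m → arm 0.6 m, τ = 112 × 0.6 = 67.2 N·m counterclockwise.
Lamp: 5.5 × 10 = 55 N down at 0.979 m → arm 2.851 m, τ = 55 × 2.851 = 156.8 N·m counterclockwise.
Net moment of existing loads = 224 N·m counterclockwise.
The crate weighs 46.4 × 10 = 464 N and must supply an equal clockwise moment, so its lever arm about the fulcrum is 224 / 464 = 0.483 m.
That puts it at 3.83 + 0.483 = 4.31 m from the left end.

x ≈ 4.31 m from the left end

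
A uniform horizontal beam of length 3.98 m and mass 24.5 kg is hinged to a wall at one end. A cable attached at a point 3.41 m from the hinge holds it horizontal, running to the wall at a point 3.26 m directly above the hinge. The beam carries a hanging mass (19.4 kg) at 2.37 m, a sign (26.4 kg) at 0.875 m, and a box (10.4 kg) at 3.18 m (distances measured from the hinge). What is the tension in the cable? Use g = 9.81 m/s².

Take moments about the hinge.
Beam weight: 24.5 × 9.81 = 240.3 N down at 1.99 m → arm 1.99 m, τ = 240.3 × 1.99 = 478.2 N·m clockwise.
Hanging mass: 19.4 × 9.81 = 190.3 N down at 2.37 m → arm 2.37 m, τ = 190.3 × 2.37 = 451 N·m clockwise.
Sign: 26.4 × 9.81 = 259 N down at 0.875 m → arm 0.875 m, τ = 259 × 0.875 = 226.6 N·m clockwise.
Box: 10.4 × 9.81 = 102 N down at 3.18 m → arm 3.18 m, τ = 102 × 3.18 = 324.4 N·m clockwise.
Total clockwise load moment = 1480 N·m.
The cable tension T acts at 3.41 m; only its component perpendicular to the beam, T sinθ, produces torque. sinθ = h/√(h²+d²) = 3.26/√(3.26²+3.41²) = 0.691.
Στ = 0 ⇒ T × 3.41 × 0.691 = 1480 ⇒ T = 1480 / 2.356 = 628 N.

T ≈ 628 N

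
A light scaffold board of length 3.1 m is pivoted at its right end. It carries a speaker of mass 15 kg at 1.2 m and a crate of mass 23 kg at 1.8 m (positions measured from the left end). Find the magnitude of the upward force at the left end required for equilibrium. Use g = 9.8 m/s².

F ≈ 185 N

Take moments about the right end.
Speaker: 15 × 9.8 = 147 N down at 1.2 m → arm 1.9 m, τ = 147 × 1.9 = 279.3 N·m counterclockwise.
Crate: 23 × 9.8 = 225.4 N down at 1.8 m → arm 1.3 m, τ = 225.4 × 1.3 = 293 N·m counterclockwise.
Net moment of the loads = 572.3 N·m counterclockwise.
The upward force F acts at the left end, arm 3.1 m, giving F × 3.1 clockwise.
Στ = 0 ⇒ F × 3.1 = 572.3 ⇒ F = 572.3 / 3.1 = 185 N.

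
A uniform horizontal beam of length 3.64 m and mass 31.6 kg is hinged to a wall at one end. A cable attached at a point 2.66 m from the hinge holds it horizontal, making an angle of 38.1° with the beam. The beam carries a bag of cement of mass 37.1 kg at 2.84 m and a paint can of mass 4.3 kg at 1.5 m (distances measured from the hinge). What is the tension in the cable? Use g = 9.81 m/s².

T ≈ 1010 N

Sum moments about the hinge (the unknown hinge reaction has zero arm there).
Beam weight: 31.6 × 9.81 = 310 N down at 1.82 m → arm 1.82 m, τ = 310 × 1.82 = 564.2 N·m clockwise.
Bag of cement: 37.1 × 9.81 = 364 N down at 2.84 m → arm 2.84 m, τ = 364 × 2.84 = 1034 N·m clockwise.
Paint can: 4.3 × 9.81 = 42.18 N down at 1.5 m → arm 1.5 m, τ = 42.18 × 1.5 = 63.27 N·m clockwise.
Total clockwise load moment = 1661 N·m.
The cable tension T acts at 2.66 m; only its component perpendicular to the beam, T sinθ, produces torque. sin 38.1° = 0.617.
Setting net torque to zero: T × 2.66 × 0.617 = 1661 → T = 1661 / 1.641 = 1010 N.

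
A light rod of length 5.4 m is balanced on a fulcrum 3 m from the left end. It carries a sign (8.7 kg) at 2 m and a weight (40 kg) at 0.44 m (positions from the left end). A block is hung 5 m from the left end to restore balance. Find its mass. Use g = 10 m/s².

Take moments about the fulcrum (at 3 m from the left end).
Sign: 8.7 × 10 = 87 N down at 2 m → arm 1 m, τ = 87 × 1 = 87 N·m counterclockwise.
Weight: 40 × 10 = 400 N down at 0.44 m → arm 2.56 m, τ = 400 × 2.56 = 1024 N·m counterclockwise.
Net moment of known loads = 1111 N·m counterclockwise.
An unknown mass m at 5 m has arm 2 m; its moment is m·g·2 clockwise.
Setting net torque to zero: m × 10 × 2 = 1111 → m = 1111 / (10 × 2) = 55.5 kg.

m ≈ 55.5 kg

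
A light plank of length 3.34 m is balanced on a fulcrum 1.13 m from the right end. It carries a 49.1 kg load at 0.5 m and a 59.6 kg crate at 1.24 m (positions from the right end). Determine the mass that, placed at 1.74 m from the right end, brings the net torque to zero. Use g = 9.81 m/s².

m ≈ 40 kg

About the fulcrum (at 1.13 m from the right end):
Load: 49.1 × 9.81 = 481.7 N down at 0.5 m → arm 0.63 m, τ = 481.7 × 0.63 = 303.5 N·m clockwise.
Crate: 59.6 × 9.81 = 584.7 N down at 1.24 m → arm 0.11 m, τ = 584.7 × 0.11 = 64.32 N·m counterclockwise.
Net moment of known loads = 239.2 N·m clockwise.
An unknown mass m at 1.74 m has arm 0.61 m; its moment is m·g·0.61 counterclockwise.
For rotational equilibrium, m × 9.81 × 0.61 = 239.2, so m = 239.2 / (9.81 × 0.61) = 40 kg.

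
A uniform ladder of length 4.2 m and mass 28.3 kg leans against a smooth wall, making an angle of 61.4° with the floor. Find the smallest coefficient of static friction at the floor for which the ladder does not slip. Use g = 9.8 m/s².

Sum moments about the foot of the ladder (the floor normal and friction both act there and drop out).
Ladder weight 28.3×9.8 = 277.3 N acts at 2.1 m along the ladder; its horizontal arm is 2.1·cos61.4° = 1.005 m → τ = 278.7 N·m clockwise.
Wall normal N acts horizontally at the top; its moment arm is the height L sinθ = 4.2·sin61.4° = 3.688 m, counterclockwise.
Στ = 0 ⇒ N × 3.688 = 278.7 ⇒ N = 75.57 N.
ΣFx = 0 ⇒ f = N_wall = 75.57 N. ΣFy = 0 ⇒ N_floor = 277.3 N.
μ_min = f / N_floor = 75.57 / 277.3 = 0.273.

μ_min ≈ 0.273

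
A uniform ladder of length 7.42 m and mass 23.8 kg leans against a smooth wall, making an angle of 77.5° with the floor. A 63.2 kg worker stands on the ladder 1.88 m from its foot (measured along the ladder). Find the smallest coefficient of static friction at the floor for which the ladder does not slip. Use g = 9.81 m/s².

Sum moments about the foot of the ladder (the floor normal and friction both act there and drop out).
Ladder weight 23.8×9.81 = 233.5 N acts at 3.71 m along the ladder; its horizontal arm is 3.71·cos77.5° = 0.803 m → τ = 187.5 N·m clockwise.
Worker: 63.2×9.81 = 620 N at 1.88 m → arm 0.4069 m → τ = 252.3 N·m clockwise.
Wall normal N acts horizontally at the top; its moment arm is the height L sinθ = 7.42·sin77.5° = 7.244 m, counterclockwise.
Στ = 0 ⇒ N × 7.244 = 439.8 ⇒ N = 60.71 N.
ΣFx = 0 ⇒ f = N_wall = 60.71 N. ΣFy = 0 ⇒ N_floor = 853.5 N.
μ_min = f / N_floor = 60.71 / 853.5 = 0.0711.

μ_min ≈ 0.0711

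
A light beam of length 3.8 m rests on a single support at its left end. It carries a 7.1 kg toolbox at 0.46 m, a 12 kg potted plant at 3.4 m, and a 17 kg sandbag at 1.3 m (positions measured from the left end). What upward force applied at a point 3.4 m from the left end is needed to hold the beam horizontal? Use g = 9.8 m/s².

F ≈ 191 N

Taking torques about the left end:
Toolbox: 7.1 × 9.8 = 69.58 N down at 0.46 m → arm 0.46 m, τ = 69.58 × 0.46 = 32.01 N·m clockwise.
Potted plant: 12 × 9.8 = 117.6 N down at 3.4 m → arm 3.4 m, τ = 117.6 × 3.4 = 399.8 N·m clockwise.
Sandbag: 17 × 9.8 = 166.6 N down at 1.3 m → arm 1.3 m, τ = 166.6 × 1.3 = 216.6 N·m clockwise.
Net moment of the loads = 648.4 N·m clockwise.
The upward force F acts at a point 3.4 m from the left end, arm 3.4 m, giving F × 3.4 counterclockwise.
Balancing moments: F × 3.4 = 648.4, giving F = 648.4 / 3.4 = 191 N.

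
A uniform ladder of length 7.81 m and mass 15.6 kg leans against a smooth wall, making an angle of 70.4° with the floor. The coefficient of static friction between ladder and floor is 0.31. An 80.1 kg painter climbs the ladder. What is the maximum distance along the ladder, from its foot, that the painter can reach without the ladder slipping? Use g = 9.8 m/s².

Take moments about the foot of the ladder.
Ladder weight 15.6×9.8 = 152.9 N acts at 3.905 m along the ladder; its horizontal arm is 3.905·cos70.4° = 1.31 m → τ = 200.3 N·m clockwise.
Painter weight 80.1×9.8 = 785 N at distance d → arm d·cos70.4° → τ = 785·d·0.3355 clockwise.
Wall normal N at the top has arm L sinθ = 7.357 m counterclockwise, so Στ = 0 gives N·7.357 = 200.3 + 263.4·d.
ΣFy = 0 ⇒ N_floor = 937.9 N, so the maximum friction is μ_s·N_floor = 0.31×937.9 = 290.7 N. ΣFx = 0 ⇒ N_wall = f, so at the slipping point N = 290.7 N.
Substituting: 290.7×7.357 = 200.3 + 263.4·d ⇒ d = (2139 − 200.3) / 263.4 = 7.36 m.

d ≈ 7.36 m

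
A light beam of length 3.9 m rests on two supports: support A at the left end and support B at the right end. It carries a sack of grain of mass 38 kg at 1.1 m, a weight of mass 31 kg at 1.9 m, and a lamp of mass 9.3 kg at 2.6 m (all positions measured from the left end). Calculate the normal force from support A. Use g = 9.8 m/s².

R_A ≈ 454 N

Choose support B as the axis so its reaction then has zero moment arm.
Sack of grain: 38 × 9.8 = 372.4 N down at 1.1 m → arm 2.8 m, τ = 372.4 × 2.8 = 1043 N·m counterclockwise.
Weight: 31 × 9.8 = 303.8 N down at 1.9 m → arm 2 m, τ = 303.8 × 2 = 607.6 N·m counterclockwise.
Lamp: 9.3 × 9.8 = 91.14 N down at 2.6 m → arm 1.3 m, τ = 91.14 × 1.3 = 118.5 N·m counterclockwise.
Net load moment about support B = 1769 N·m counterclockwise.
Reaction R at support A is upward at 0 m, arm 3.9 m → moment R × 3.9 clockwise.
For rotational equilibrium, R × 3.9 = 1769, so R = 454 N.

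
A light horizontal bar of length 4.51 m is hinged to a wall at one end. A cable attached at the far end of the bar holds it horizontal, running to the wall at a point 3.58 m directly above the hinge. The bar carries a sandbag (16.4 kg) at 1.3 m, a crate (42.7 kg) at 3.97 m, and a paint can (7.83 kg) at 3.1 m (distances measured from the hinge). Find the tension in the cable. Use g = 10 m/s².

Choose the hinge as the axis so the unknown hinge reaction has zero arm there.
Sandbag: 16.4 × 10 = 164 N down at 1.3 m → arm 1.3 m, τ = 164 × 1.3 = 213.2 N·m clockwise.
Crate: 42.7 × 10 = 427 N down at 3.97 m → arm 3.97 m, τ = 427 × 3.97 = 1695 N·m clockwise.
Paint can: 7.83 × 10 = 78.3 N down at 3.1 m → arm 3.1 m, τ = 78.3 × 3.1 = 242.7 N·m clockwise.
Total clockwise load moment = 2151 N·m.
The cable tension T acts at 4.51 m; only its component perpendicular to the bar, T sinθ, produces torque. sinθ = h/√(h²+d²) = 3.58/√(3.58²+4.51²) = 0.6217.
Setting net torque to zero: T × 4.51 × 0.6217 = 2151 → T = 2151 / 2.804 = 767 N.

T ≈ 767 N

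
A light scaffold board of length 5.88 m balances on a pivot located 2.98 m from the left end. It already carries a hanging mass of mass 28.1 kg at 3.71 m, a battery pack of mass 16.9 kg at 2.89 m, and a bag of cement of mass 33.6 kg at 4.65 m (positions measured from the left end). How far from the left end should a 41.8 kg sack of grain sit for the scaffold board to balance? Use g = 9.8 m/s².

About the pivot (at 2.98 m from the left end):
Hanging mass: 28.1 × 9.8 = 275.4 N down at 3.71 m → arm 0.73 m, τ = 275.4 × 0.73 = 201 N·m clockwise.
Battery pack: 16.9 × 9.8 = 165.6 N down at 2.89 m → arm 0.09 m, τ = 165.6 × 0.09 = 14.9 N·m counterclockwise.
Bag of cement: 33.6 × 9.8 = 329.3 N down at 4.65 m → arm 1.67 m, τ = 329.3 × 1.67 = 549.9 N·m clockwise.
Net moment of existing loads = 736 N·m clockwise.
The sack of grain weighs 41.8 × 9.8 = 409.6 N and must supply an equal counterclockwise moment, so its lever arm about the pivot is 736 / 409.6 = 1.8 m.
That puts it at 2.98 − 1.8 = 1.18 m from the left end.

x ≈ 1.18 m from the left end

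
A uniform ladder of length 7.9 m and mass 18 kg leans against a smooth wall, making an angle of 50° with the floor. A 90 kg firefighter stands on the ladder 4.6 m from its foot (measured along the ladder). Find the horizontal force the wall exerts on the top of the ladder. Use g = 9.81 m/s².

Take moments about the foot of the ladder.
Ladder weight 18×9.81 = 176.6 N acts at 3.95 m along the ladder; its horizontal arm is 3.95·cos50° = 2.539 m → τ = 448.4 N·m clockwise.
Firefighter: 90×9.81 = 882.9 N at 4.6 m → arm 2.957 m → τ = 2611 N·m clockwise.
Wall normal N acts horizontally at the top; its moment arm is the height L sinθ = 7.9·sin50° = 6.052 m, counterclockwise.
Στ = 0 ⇒ N × 6.052 = 3059 ⇒ N = 505 N.

N_wall ≈ 505 N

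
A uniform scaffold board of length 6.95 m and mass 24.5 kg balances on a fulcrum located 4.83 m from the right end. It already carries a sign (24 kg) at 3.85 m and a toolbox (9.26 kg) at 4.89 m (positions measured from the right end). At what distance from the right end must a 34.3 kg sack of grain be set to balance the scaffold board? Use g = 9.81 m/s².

Sum moments about the fulcrum (at 4.83 m from the right end) (the support reaction has zero arm there).
Beam weight: 24.5 × 9.81 = 240.3 N down at 3.475 m → arm 1.355 m, τ = 240.3 × 1.355 = 325.6 N·m clockwise.
Sign: 24 × 9.81 = 235.4 N down at 3.85 m → arm 0.98 m, τ = 235.4 × 0.98 = 230.7 N·m clockwise.
Toolbox: 9.26 × 9.81 = 90.84 N down at 4.89 m → arm 0.06 m, τ = 90.84 × 0.06 = 5.45 N·m counterclockwise.
Net moment of existing loads = 550.8 N·m clockwise.
The sack of grain weighs 34.3 × 9.81 = 336.5 N and must supply an equal counterclockwise moment, so its lever arm about the fulcrum is 550.8 / 336.5 = 1.64 m.
That puts it at 4.83 + 1.64 = 6.47 m from the right end.

x ≈ 6.47 m from the right end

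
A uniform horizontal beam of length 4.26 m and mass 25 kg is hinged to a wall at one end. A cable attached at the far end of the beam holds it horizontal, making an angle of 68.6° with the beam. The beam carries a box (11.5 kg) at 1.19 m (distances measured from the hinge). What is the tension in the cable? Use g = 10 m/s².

Take moments about the hinge.
Beam weight: 25 × 10 = 250 N down at 2.13 m → arm 2.13 m, τ = 250 × 2.13 = 532.5 N·m clockwise.
Box: 11.5 × 10 = 115 N down at 1.19 m → arm 1.19 m, τ = 115 × 1.19 = 136.8 N·m clockwise.
Total clockwise load moment = 669.3 N·m.
The cable tension T acts at 4.26 m; only its component perpendicular to the beam, T sinθ, produces torque. sin 68.6° = 0.9311.
Balancing moments: T × 4.26 × 0.9311 = 669.3, giving T = 669.3 / 3.966 = 169 N.

T ≈ 169 N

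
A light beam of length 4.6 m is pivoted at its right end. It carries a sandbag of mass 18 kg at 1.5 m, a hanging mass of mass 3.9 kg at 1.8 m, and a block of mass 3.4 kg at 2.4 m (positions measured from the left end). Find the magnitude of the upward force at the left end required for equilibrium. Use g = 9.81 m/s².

F ≈ 158 N

Sum moments about the right end (the unknown pivot reaction has zero arm there).
Sandbag: 18 × 9.81 = 176.6 N down at 1.5 m → arm 3.1 m, τ = 176.6 × 3.1 = 547.5 N·m counterclockwise.
Hanging mass: 3.9 × 9.81 = 38.26 N down at 1.8 m → arm 2.8 m, τ = 38.26 × 2.8 = 107.1 N·m counterclockwise.
Block: 3.4 × 9.81 = 33.35 N down at 2.4 m → arm 2.2 m, τ = 33.35 × 2.2 = 73.37 N·m counterclockwise.
Net moment of the loads = 728 N·m counterclockwise.
The upward force F acts at the left end, arm 4.6 m, giving F × 4.6 clockwise.
For rotational equilibrium, F × 4.6 = 728, so F = 728 / 4.6 = 158 N.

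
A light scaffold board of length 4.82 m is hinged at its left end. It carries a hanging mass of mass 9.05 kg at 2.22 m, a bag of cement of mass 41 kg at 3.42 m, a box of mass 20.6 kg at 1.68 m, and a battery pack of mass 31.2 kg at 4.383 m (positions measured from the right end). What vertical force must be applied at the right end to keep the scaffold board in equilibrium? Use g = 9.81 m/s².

F ≈ 324 N

Sum moments about the left end (the unknown pivot reaction has zero arm there).
Hanging mass: 9.05 × 9.81 = 88.78 N down at 2.22 m → arm 2.6 m, τ = 88.78 × 2.6 = 230.8 N·m clockwise.
Bag of cement: 41 × 9.81 = 402.2 N down at 3.42 m → arm 1.4 m, τ = 402.2 × 1.4 = 563.1 N·m clockwise.
Box: 20.6 × 9.81 = 202.1 N down at 1.68 m → arm 3.14 m, τ = 202.1 × 3.14 = 634.6 N·m clockwise.
Battery pack: 31.2 × 9.81 = 306.1 N down at 4.383 m → arm 0.437 m, τ = 306.1 × 0.437 = 133.8 N·m clockwise.
Net moment of the loads = 1562 N·m clockwise.
The upward force F acts at the right end, arm 4.82 m, giving F × 4.82 counterclockwise.
Balancing moments: F × 4.82 = 1562, giving F = 1562 / 4.82 = 324 N.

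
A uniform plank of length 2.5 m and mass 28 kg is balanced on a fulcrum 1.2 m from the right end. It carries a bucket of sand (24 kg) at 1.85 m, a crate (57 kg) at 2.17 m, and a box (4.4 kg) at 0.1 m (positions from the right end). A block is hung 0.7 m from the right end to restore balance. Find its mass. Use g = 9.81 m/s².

m ≈ 135 kg

Choose the fulcrum (at 1.2 m from the right end) as the axis so the support reaction has zero arm there.
Beam weight: 28 × 9.81 = 274.7 N down at 1.25 m → arm 0.05 m, τ = 274.7 × 0.05 = 13.73 N·m counterclockwise.
Bucket of sand: 24 × 9.81 = 235.4 N down at 1.85 m → arm 0.65 m, τ = 235.4 × 0.65 = 153 N·m counterclockwise.
Crate: 57 × 9.81 = 559.2 N down at 2.17 m → arm 0.97 m, τ = 559.2 × 0.97 = 542.4 N·m counterclockwise.
Box: 4.4 × 9.81 = 43.16 N down at 0.1 m → arm 1.1 m, τ = 43.16 × 1.1 = 47.48 N·m clockwise.
Net moment of known loads = 661.6 N·m counterclockwise.
An unknown mass m at 0.7 m has arm 0.5 m; its moment is m·g·0.5 clockwise.
Στ = 0 ⇒ m × 9.81 × 0.5 = 661.6 ⇒ m = 661.6 / (9.81 × 0.5) = 135 kg.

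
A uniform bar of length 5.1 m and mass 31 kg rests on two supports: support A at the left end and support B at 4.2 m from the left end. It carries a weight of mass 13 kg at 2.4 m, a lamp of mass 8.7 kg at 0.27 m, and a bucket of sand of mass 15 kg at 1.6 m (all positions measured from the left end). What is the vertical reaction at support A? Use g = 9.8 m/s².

R_A ≈ 345 N

About support B:
Beam weight: 31 × 9.8 = 303.8 N down at 2.55 m → arm 1.65 m, τ = 303.8 × 1.65 = 501.3 N·m counterclockwise.
Weight: 13 × 9.8 = 127.4 N down at 2.4 m → arm 1.8 m, τ = 127.4 × 1.8 = 229.3 N·m counterclockwise.
Lamp: 8.7 × 9.8 = 85.26 N down at 0.27 m → arm 3.93 m, τ = 85.26 × 3.93 = 335.1 N·m counterclockwise.
Bucket of sand: 15 × 9.8 = 147 N down at 1.6 m → arm 2.6 m, τ = 147 × 2.6 = 382.2 N·m counterclockwise.
Net load moment about support B = 1448 N·m counterclockwise.
Reaction R at support A is upward at 0 m, arm 4.2 m → moment R × 4.2 clockwise.
Setting net torque to zero: R × 4.2 = 1448 → R = 345 N.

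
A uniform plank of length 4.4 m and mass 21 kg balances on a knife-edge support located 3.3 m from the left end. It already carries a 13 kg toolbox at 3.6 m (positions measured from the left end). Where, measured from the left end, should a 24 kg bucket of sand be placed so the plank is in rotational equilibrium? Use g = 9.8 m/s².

Taking torques about the knife-edge support (at 3.3 m from the left end):
Beam weight: 21 × 9.8 = 205.8 N down at 2.2 m → arm 1.1 m, τ = 205.8 × 1.1 = 226.4 N·m counterclockwise.
Toolbox: 13 × 9.8 = 127.4 N down at 3.6 m → arm 0.3 m, τ = 127.4 × 0.3 = 38.22 N·m clockwise.
Net moment of existing loads = 188.2 N·m counterclockwise.
The bucket of sand weighs 24 × 9.8 = 235.2 N and must supply an equal clockwise moment, so its lever arm about the knife-edge support is 188.2 / 235.2 = 0.8 m.
That puts it at 3.3 + 0.8 = 4.1 m from the left end.

x ≈ 4.1 m from the left end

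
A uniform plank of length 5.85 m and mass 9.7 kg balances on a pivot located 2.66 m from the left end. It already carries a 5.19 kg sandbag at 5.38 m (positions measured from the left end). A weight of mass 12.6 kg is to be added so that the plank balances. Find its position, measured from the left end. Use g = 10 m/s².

x ≈ 1.34 m from the left end

About the pivot (at 2.66 m from the left end):
Beam weight: 9.7 × 10 = 97 N down at 2.925 m → arm 0.265 m, τ = 97 × 0.265 = 25.71 N·m clockwise.
Sandbag: 5.19 × 10 = 51.9 N down at 5.38 m → arm 2.72 m, τ = 51.9 × 2.72 = 141.2 N·m clockwise.
Net moment of existing loads = 166.9 N·m clockwise.
The weight weighs 12.6 × 10 = 126 N and must supply an equal counterclockwise moment, so its lever arm about the pivot is 166.9 / 126 = 1.32 m.
That puts it at 2.66 − 1.32 = 1.34 m from the left end.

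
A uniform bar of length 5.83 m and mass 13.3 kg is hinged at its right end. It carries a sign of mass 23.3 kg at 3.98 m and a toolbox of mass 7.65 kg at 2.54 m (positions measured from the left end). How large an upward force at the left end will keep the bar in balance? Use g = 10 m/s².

Choose the right end as the axis so the unknown pivot reaction has zero arm there.
Beam weight: 13.3 × 10 = 133 N down at 2.915 m → arm 2.915 m, τ = 133 × 2.915 = 387.7 N·m counterclockwise.
Sign: 23.3 × 10 = 233 N down at 3.98 m → arm 1.85 m, τ = 233 × 1.85 = 431.1 N·m counterclockwise.
Toolbox: 7.65 × 10 = 76.5 N down at 2.54 m → arm 3.29 m, τ = 76.5 × 3.29 = 251.7 N·m counterclockwise.
Net moment of the loads = 1070 N·m counterclockwise.
The upward force F acts at the left end, arm 5.83 m, giving F × 5.83 clockwise.
Στ = 0 ⇒ F × 5.83 = 1070 ⇒ F = 1070 / 5.83 = 184 N.

F ≈ 184 N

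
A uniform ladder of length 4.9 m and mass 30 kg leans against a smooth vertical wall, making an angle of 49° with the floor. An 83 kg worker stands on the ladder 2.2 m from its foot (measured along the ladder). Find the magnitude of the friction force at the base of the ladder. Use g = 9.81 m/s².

Sum moments about the foot of the ladder (the floor normal and friction both act there and drop out).
Ladder weight 30×9.81 = 294.3 N acts at 2.45 m along the ladder; its horizontal arm is 2.45·cos49° = 1.607 m → τ = 472.9 N·m clockwise.
Worker: 83×9.81 = 814.2 N at 2.2 m → arm 1.443 m → τ = 1175 N·m clockwise.
Wall normal N acts horizontally at the top; its moment arm is the height L sinθ = 4.9·sin49° = 3.698 m, counterclockwise.
Στ = 0 ⇒ N × 3.698 = 1648 ⇒ N = 446 N.
ΣFx = 0: friction at the foot balances the wall's push, so f = N_wall = 446 N.

f ≈ 446 N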